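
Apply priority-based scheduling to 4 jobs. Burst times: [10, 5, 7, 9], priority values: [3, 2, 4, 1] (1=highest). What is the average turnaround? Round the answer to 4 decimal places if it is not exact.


Sort by priority (ascending = highest first):
Order: [(1, 9), (2, 5), (3, 10), (4, 7)]
Completion times:
  Priority 1, burst=9, C=9
  Priority 2, burst=5, C=14
  Priority 3, burst=10, C=24
  Priority 4, burst=7, C=31
Average turnaround = 78/4 = 19.5

19.5


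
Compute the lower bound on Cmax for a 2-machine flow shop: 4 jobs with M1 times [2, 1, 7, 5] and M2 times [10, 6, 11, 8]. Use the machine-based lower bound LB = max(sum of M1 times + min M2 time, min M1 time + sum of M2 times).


LB1 = sum(M1 times) + min(M2 times) = 15 + 6 = 21
LB2 = min(M1 times) + sum(M2 times) = 1 + 35 = 36
Lower bound = max(LB1, LB2) = max(21, 36) = 36

36


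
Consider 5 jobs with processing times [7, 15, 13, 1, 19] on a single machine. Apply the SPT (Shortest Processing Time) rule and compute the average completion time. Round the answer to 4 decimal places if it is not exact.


Sort jobs by processing time (SPT order): [1, 7, 13, 15, 19]
Compute completion times sequentially:
  Job 1: processing = 1, completes at 1
  Job 2: processing = 7, completes at 8
  Job 3: processing = 13, completes at 21
  Job 4: processing = 15, completes at 36
  Job 5: processing = 19, completes at 55
Sum of completion times = 121
Average completion time = 121/5 = 24.2

24.2


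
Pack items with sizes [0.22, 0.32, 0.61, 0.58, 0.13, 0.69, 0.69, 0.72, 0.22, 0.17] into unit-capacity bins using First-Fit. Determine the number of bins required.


Place items sequentially using First-Fit:
  Item 0.22 -> new Bin 1
  Item 0.32 -> Bin 1 (now 0.54)
  Item 0.61 -> new Bin 2
  Item 0.58 -> new Bin 3
  Item 0.13 -> Bin 1 (now 0.67)
  Item 0.69 -> new Bin 4
  Item 0.69 -> new Bin 5
  Item 0.72 -> new Bin 6
  Item 0.22 -> Bin 1 (now 0.89)
  Item 0.17 -> Bin 2 (now 0.78)
Total bins used = 6

6


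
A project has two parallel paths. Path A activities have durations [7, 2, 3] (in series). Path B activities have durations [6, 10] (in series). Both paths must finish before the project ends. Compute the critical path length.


Path A total = 7 + 2 + 3 = 12
Path B total = 6 + 10 = 16
Critical path = longest path = max(12, 16) = 16

16


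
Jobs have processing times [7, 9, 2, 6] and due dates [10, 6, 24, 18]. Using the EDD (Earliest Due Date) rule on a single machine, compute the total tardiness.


Sort by due date (EDD order): [(9, 6), (7, 10), (6, 18), (2, 24)]
Compute completion times and tardiness:
  Job 1: p=9, d=6, C=9, tardiness=max(0,9-6)=3
  Job 2: p=7, d=10, C=16, tardiness=max(0,16-10)=6
  Job 3: p=6, d=18, C=22, tardiness=max(0,22-18)=4
  Job 4: p=2, d=24, C=24, tardiness=max(0,24-24)=0
Total tardiness = 13

13


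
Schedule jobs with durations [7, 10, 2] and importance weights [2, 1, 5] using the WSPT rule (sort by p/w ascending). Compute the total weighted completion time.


Compute p/w ratios and sort ascending (WSPT): [(2, 5), (7, 2), (10, 1)]
Compute weighted completion times:
  Job (p=2,w=5): C=2, w*C=5*2=10
  Job (p=7,w=2): C=9, w*C=2*9=18
  Job (p=10,w=1): C=19, w*C=1*19=19
Total weighted completion time = 47

47


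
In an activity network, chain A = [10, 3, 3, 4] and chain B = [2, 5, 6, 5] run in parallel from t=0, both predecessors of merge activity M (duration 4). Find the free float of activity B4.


ES(B4) = sum of predecessors on chain B = 13
EF(B4) = ES + duration = 13 + 5 = 18
Successor of B4 is M. ES(M) = max(sum(A), sum(B)) = max(20, 18) = 20
Free float = ES(successor) - EF(current) = 20 - 18 = 2

2


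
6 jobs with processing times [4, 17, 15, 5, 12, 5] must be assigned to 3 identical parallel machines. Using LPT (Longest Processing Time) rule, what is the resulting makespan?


Sort jobs in decreasing order (LPT): [17, 15, 12, 5, 5, 4]
Assign each job to the least loaded machine:
  Machine 1: jobs [17, 4], load = 21
  Machine 2: jobs [15, 5], load = 20
  Machine 3: jobs [12, 5], load = 17
Makespan = max load = 21

21


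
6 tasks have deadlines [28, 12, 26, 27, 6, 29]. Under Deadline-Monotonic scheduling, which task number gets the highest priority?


Sort tasks by relative deadline (ascending):
  Task 5: deadline = 6
  Task 2: deadline = 12
  Task 3: deadline = 26
  Task 4: deadline = 27
  Task 1: deadline = 28
  Task 6: deadline = 29
Priority order (highest first): [5, 2, 3, 4, 1, 6]
Highest priority task = 5

5


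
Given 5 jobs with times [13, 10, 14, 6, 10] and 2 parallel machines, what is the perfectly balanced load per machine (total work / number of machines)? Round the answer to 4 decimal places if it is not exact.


Total processing time = 13 + 10 + 14 + 6 + 10 = 53
Number of machines = 2
Ideal balanced load = 53 / 2 = 26.5

26.5


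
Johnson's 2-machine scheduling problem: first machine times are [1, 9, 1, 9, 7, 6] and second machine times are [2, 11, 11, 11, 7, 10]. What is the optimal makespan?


Apply Johnson's rule:
  Group 1 (a <= b): [(1, 1, 2), (3, 1, 11), (6, 6, 10), (5, 7, 7), (2, 9, 11), (4, 9, 11)]
  Group 2 (a > b): []
Optimal job order: [1, 3, 6, 5, 2, 4]
Schedule:
  Job 1: M1 done at 1, M2 done at 3
  Job 3: M1 done at 2, M2 done at 14
  Job 6: M1 done at 8, M2 done at 24
  Job 5: M1 done at 15, M2 done at 31
  Job 2: M1 done at 24, M2 done at 42
  Job 4: M1 done at 33, M2 done at 53
Makespan = 53

53


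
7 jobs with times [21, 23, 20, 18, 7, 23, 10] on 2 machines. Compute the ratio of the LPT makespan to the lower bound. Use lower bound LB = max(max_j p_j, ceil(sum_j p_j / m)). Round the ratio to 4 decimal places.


LPT order: [23, 23, 21, 20, 18, 10, 7]
Machine loads after assignment: [61, 61]
LPT makespan = 61
Lower bound = max(max_job, ceil(total/2)) = max(23, 61) = 61
Ratio = 61 / 61 = 1.0

1.0


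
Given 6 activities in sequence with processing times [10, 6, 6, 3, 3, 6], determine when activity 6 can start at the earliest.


Activity 6 starts after activities 1 through 5 complete.
Predecessor durations: [10, 6, 6, 3, 3]
ES = 10 + 6 + 6 + 3 + 3 = 28

28


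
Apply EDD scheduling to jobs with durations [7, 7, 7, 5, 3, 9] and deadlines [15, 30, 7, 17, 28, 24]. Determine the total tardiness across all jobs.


Sort by due date (EDD order): [(7, 7), (7, 15), (5, 17), (9, 24), (3, 28), (7, 30)]
Compute completion times and tardiness:
  Job 1: p=7, d=7, C=7, tardiness=max(0,7-7)=0
  Job 2: p=7, d=15, C=14, tardiness=max(0,14-15)=0
  Job 3: p=5, d=17, C=19, tardiness=max(0,19-17)=2
  Job 4: p=9, d=24, C=28, tardiness=max(0,28-24)=4
  Job 5: p=3, d=28, C=31, tardiness=max(0,31-28)=3
  Job 6: p=7, d=30, C=38, tardiness=max(0,38-30)=8
Total tardiness = 17

17


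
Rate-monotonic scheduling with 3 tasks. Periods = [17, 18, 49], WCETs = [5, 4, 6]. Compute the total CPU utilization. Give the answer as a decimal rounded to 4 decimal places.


Compute individual utilizations (exact fractions):
  Task 1: C/T = 5/17 (approx. 0.2941)
  Task 2: C/T = 4/18 = 2/9 (approx. 0.2222)
  Task 3: C/T = 6/49 (approx. 0.1224)
Total utilization U = 5/17 + 2/9 + 6/49 = 4789/7497
Rounded to 4 decimal places: U = 0.6388
RM (Liu & Layland) bound for 3 tasks = 0.779763; compare with U = 4789/7497 (approx. 0.638789)
U <= bound, so schedulable by RM sufficient condition.

0.6388


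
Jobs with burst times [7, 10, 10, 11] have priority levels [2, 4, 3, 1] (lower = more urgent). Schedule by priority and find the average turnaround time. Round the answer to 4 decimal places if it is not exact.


Sort by priority (ascending = highest first):
Order: [(1, 11), (2, 7), (3, 10), (4, 10)]
Completion times:
  Priority 1, burst=11, C=11
  Priority 2, burst=7, C=18
  Priority 3, burst=10, C=28
  Priority 4, burst=10, C=38
Average turnaround = 95/4 = 23.75

23.75


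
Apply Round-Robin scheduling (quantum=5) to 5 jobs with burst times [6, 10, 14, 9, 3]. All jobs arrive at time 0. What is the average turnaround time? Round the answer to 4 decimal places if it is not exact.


Time quantum = 5
Execution trace:
  J1 runs 5 units, time = 5
  J2 runs 5 units, time = 10
  J3 runs 5 units, time = 15
  J4 runs 5 units, time = 20
  J5 runs 3 units, time = 23
  J1 runs 1 units, time = 24
  J2 runs 5 units, time = 29
  J3 runs 5 units, time = 34
  J4 runs 4 units, time = 38
  J3 runs 4 units, time = 42
Finish times: [24, 29, 42, 38, 23]
Average turnaround = 156/5 = 31.2

31.2


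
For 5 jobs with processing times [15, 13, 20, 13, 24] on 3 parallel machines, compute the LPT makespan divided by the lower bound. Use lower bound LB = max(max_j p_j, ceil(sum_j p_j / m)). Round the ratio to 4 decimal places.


LPT order: [24, 20, 15, 13, 13]
Machine loads after assignment: [24, 33, 28]
LPT makespan = 33
Lower bound = max(max_job, ceil(total/3)) = max(24, 29) = 29
Ratio = 33 / 29 = 1.1379

1.1379


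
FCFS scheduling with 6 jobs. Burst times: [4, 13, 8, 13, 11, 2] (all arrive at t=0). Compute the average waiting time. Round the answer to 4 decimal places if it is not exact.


FCFS order (as given): [4, 13, 8, 13, 11, 2]
Waiting times:
  Job 1: wait = 0
  Job 2: wait = 4
  Job 3: wait = 17
  Job 4: wait = 25
  Job 5: wait = 38
  Job 6: wait = 49
Sum of waiting times = 133
Average waiting time = 133/6 = 22.1667

22.1667


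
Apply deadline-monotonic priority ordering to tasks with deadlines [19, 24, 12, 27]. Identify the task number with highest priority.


Sort tasks by relative deadline (ascending):
  Task 3: deadline = 12
  Task 1: deadline = 19
  Task 2: deadline = 24
  Task 4: deadline = 27
Priority order (highest first): [3, 1, 2, 4]
Highest priority task = 3

3


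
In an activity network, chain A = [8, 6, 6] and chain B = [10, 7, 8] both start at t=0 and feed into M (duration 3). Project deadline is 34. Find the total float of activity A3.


Forward pass: ES(A3) = sum of predecessors on chain A = 14
EF = ES + duration = 14 + 6 = 20
Backward pass: LF(M) = deadline = 34; LS(M) = 34 - 3 = 31
LF(A3) = LS(M) - sum(successors on chain A) = 31 - 0 = 31
LS = LF - duration = 31 - 6 = 25
Total float = LS - ES = 25 - 14 = 11

11


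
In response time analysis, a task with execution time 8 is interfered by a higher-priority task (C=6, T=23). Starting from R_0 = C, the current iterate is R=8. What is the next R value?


R_next = C + ceil(R_prev / T_hp) * C_hp
ceil(8 / 23) = ceil(0.3478) = 1
Interference = 1 * 6 = 6
R_next = 8 + 6 = 14

14


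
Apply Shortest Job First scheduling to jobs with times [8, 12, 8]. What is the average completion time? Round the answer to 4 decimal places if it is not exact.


SJF order (ascending): [8, 8, 12]
Completion times:
  Job 1: burst=8, C=8
  Job 2: burst=8, C=16
  Job 3: burst=12, C=28
Average completion = 52/3 = 17.3333

17.3333


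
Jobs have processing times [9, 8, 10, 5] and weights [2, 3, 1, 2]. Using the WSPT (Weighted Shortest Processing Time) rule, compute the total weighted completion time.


Compute p/w ratios and sort ascending (WSPT): [(5, 2), (8, 3), (9, 2), (10, 1)]
Compute weighted completion times:
  Job (p=5,w=2): C=5, w*C=2*5=10
  Job (p=8,w=3): C=13, w*C=3*13=39
  Job (p=9,w=2): C=22, w*C=2*22=44
  Job (p=10,w=1): C=32, w*C=1*32=32
Total weighted completion time = 125

125


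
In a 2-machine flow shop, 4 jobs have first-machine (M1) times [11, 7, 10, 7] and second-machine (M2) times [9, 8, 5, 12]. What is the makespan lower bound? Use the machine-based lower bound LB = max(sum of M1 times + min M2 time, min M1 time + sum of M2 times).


LB1 = sum(M1 times) + min(M2 times) = 35 + 5 = 40
LB2 = min(M1 times) + sum(M2 times) = 7 + 34 = 41
Lower bound = max(LB1, LB2) = max(40, 41) = 41

41


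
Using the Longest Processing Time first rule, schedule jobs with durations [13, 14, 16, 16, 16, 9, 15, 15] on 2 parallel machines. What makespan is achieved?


Sort jobs in decreasing order (LPT): [16, 16, 16, 15, 15, 14, 13, 9]
Assign each job to the least loaded machine:
  Machine 1: jobs [16, 16, 14, 13], load = 59
  Machine 2: jobs [16, 15, 15, 9], load = 55
Makespan = max load = 59

59


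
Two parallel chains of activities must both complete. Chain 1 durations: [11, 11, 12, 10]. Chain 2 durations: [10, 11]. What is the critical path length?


Path A total = 11 + 11 + 12 + 10 = 44
Path B total = 10 + 11 = 21
Critical path = longest path = max(44, 21) = 44

44


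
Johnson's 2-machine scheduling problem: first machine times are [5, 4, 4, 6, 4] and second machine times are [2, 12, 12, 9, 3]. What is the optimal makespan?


Apply Johnson's rule:
  Group 1 (a <= b): [(2, 4, 12), (3, 4, 12), (4, 6, 9)]
  Group 2 (a > b): [(5, 4, 3), (1, 5, 2)]
Optimal job order: [2, 3, 4, 5, 1]
Schedule:
  Job 2: M1 done at 4, M2 done at 16
  Job 3: M1 done at 8, M2 done at 28
  Job 4: M1 done at 14, M2 done at 37
  Job 5: M1 done at 18, M2 done at 40
  Job 1: M1 done at 23, M2 done at 42
Makespan = 42

42


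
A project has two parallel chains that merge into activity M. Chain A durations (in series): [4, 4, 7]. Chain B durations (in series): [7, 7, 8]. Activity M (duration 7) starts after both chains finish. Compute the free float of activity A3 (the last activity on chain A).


ES(A3) = sum of predecessors on chain A = 8
EF(A3) = ES + duration = 8 + 7 = 15
Successor of A3 is M. ES(M) = max(sum(A), sum(B)) = max(15, 22) = 22
Free float = ES(successor) - EF(current) = 22 - 15 = 7

7


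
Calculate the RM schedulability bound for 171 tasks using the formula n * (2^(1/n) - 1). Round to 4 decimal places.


Compute 2^(1/171) = 1.0040617188
Subtract 1: 1.0040617188 - 1 = 0.0040617188
Multiply by n: 171 * 0.0040617188 = 0.6945539148
Round to 4 dp: 0.6946

0.6946


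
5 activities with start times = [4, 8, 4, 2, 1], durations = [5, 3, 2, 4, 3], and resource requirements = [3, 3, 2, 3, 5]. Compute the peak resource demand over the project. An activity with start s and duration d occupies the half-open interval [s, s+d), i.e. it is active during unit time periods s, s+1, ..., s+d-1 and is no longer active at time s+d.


Each activity i is active on [start_i, start_i + duration_i).
Compute total resource usage per time slot:
  t=0: active resources = [], total = 0
  t=1: active resources = [5], total = 5
  t=2: active resources = [3, 5], total = 8
  t=3: active resources = [3, 5], total = 8
  t=4: active resources = [3, 2, 3], total = 8
  t=5: active resources = [3, 2, 3], total = 8
  t=6: active resources = [3], total = 3
  t=7: active resources = [3], total = 3
  t=8: active resources = [3, 3], total = 6
  t=9: active resources = [3], total = 3
  t=10: active resources = [3], total = 3
Peak resource demand = 8

8


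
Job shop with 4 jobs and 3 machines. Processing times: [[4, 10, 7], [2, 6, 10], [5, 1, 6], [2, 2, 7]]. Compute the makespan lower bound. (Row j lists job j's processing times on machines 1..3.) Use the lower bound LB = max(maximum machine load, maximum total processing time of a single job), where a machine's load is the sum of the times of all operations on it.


Machine loads:
  Machine 1: 4 + 2 + 5 + 2 = 13
  Machine 2: 10 + 6 + 1 + 2 = 19
  Machine 3: 7 + 10 + 6 + 7 = 30
Max machine load = 30
Job totals:
  Job 1: 21
  Job 2: 18
  Job 3: 12
  Job 4: 11
Max job total = 21
Lower bound = max(30, 21) = 30

30


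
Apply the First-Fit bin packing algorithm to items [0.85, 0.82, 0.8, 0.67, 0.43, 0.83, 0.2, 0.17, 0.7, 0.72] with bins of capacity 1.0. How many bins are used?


Place items sequentially using First-Fit:
  Item 0.85 -> new Bin 1
  Item 0.82 -> new Bin 2
  Item 0.8 -> new Bin 3
  Item 0.67 -> new Bin 4
  Item 0.43 -> new Bin 5
  Item 0.83 -> new Bin 6
  Item 0.2 -> Bin 3 (now 1.0)
  Item 0.17 -> Bin 2 (now 0.99)
  Item 0.7 -> new Bin 7
  Item 0.72 -> new Bin 8
Total bins used = 8

8


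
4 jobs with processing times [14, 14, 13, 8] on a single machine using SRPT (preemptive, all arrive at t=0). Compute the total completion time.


Since all jobs arrive at t=0, SRPT equals SPT ordering.
SPT order: [8, 13, 14, 14]
Completion times:
  Job 1: p=8, C=8
  Job 2: p=13, C=21
  Job 3: p=14, C=35
  Job 4: p=14, C=49
Total completion time = 8 + 21 + 35 + 49 = 113

113


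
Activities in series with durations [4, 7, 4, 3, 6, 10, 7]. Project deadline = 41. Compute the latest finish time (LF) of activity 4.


LF(activity 4) = deadline - sum of successor durations
Successors: activities 5 through 7 with durations [6, 10, 7]
Sum of successor durations = 23
LF = 41 - 23 = 18

18


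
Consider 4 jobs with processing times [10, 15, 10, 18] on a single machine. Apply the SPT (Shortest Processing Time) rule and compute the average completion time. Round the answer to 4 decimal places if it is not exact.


Sort jobs by processing time (SPT order): [10, 10, 15, 18]
Compute completion times sequentially:
  Job 1: processing = 10, completes at 10
  Job 2: processing = 10, completes at 20
  Job 3: processing = 15, completes at 35
  Job 4: processing = 18, completes at 53
Sum of completion times = 118
Average completion time = 118/4 = 29.5

29.5


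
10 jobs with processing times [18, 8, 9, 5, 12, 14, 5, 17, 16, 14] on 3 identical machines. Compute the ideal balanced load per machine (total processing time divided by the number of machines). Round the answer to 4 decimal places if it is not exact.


Total processing time = 18 + 8 + 9 + 5 + 12 + 14 + 5 + 17 + 16 + 14 = 118
Number of machines = 3
Ideal balanced load = 118 / 3 = 39.3333

39.3333


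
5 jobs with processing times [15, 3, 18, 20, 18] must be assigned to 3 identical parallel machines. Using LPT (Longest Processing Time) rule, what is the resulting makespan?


Sort jobs in decreasing order (LPT): [20, 18, 18, 15, 3]
Assign each job to the least loaded machine:
  Machine 1: jobs [20], load = 20
  Machine 2: jobs [18, 15], load = 33
  Machine 3: jobs [18, 3], load = 21
Makespan = max load = 33

33


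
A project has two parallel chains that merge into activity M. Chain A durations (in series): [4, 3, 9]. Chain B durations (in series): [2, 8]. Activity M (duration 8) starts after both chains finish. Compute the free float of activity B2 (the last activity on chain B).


ES(B2) = sum of predecessors on chain B = 2
EF(B2) = ES + duration = 2 + 8 = 10
Successor of B2 is M. ES(M) = max(sum(A), sum(B)) = max(16, 10) = 16
Free float = ES(successor) - EF(current) = 16 - 10 = 6

6


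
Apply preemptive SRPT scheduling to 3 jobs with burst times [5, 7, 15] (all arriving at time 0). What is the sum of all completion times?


Since all jobs arrive at t=0, SRPT equals SPT ordering.
SPT order: [5, 7, 15]
Completion times:
  Job 1: p=5, C=5
  Job 2: p=7, C=12
  Job 3: p=15, C=27
Total completion time = 5 + 12 + 27 = 44

44


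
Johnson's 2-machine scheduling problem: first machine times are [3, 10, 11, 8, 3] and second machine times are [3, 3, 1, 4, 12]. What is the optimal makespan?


Apply Johnson's rule:
  Group 1 (a <= b): [(1, 3, 3), (5, 3, 12)]
  Group 2 (a > b): [(4, 8, 4), (2, 10, 3), (3, 11, 1)]
Optimal job order: [1, 5, 4, 2, 3]
Schedule:
  Job 1: M1 done at 3, M2 done at 6
  Job 5: M1 done at 6, M2 done at 18
  Job 4: M1 done at 14, M2 done at 22
  Job 2: M1 done at 24, M2 done at 27
  Job 3: M1 done at 35, M2 done at 36
Makespan = 36

36


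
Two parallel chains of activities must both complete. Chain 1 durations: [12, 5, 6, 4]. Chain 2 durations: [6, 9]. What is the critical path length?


Path A total = 12 + 5 + 6 + 4 = 27
Path B total = 6 + 9 = 15
Critical path = longest path = max(27, 15) = 27

27


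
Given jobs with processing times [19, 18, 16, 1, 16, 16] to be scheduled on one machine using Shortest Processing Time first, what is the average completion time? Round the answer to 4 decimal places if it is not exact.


Sort jobs by processing time (SPT order): [1, 16, 16, 16, 18, 19]
Compute completion times sequentially:
  Job 1: processing = 1, completes at 1
  Job 2: processing = 16, completes at 17
  Job 3: processing = 16, completes at 33
  Job 4: processing = 16, completes at 49
  Job 5: processing = 18, completes at 67
  Job 6: processing = 19, completes at 86
Sum of completion times = 253
Average completion time = 253/6 = 42.1667

42.1667


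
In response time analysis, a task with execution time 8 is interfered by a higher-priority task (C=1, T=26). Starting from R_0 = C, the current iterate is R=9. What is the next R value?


R_next = C + ceil(R_prev / T_hp) * C_hp
ceil(9 / 26) = ceil(0.3462) = 1
Interference = 1 * 1 = 1
R_next = 8 + 1 = 9
R_next = R_prev, so the iteration has converged (response time = 9).

9


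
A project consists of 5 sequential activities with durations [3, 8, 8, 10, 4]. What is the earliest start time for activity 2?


Activity 2 starts after activities 1 through 1 complete.
Predecessor durations: [3]
ES = 3 = 3

3


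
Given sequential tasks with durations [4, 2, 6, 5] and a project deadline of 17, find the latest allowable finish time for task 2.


LF(activity 2) = deadline - sum of successor durations
Successors: activities 3 through 4 with durations [6, 5]
Sum of successor durations = 11
LF = 17 - 11 = 6

6


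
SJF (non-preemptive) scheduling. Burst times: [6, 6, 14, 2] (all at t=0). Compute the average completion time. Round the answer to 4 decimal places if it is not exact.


SJF order (ascending): [2, 6, 6, 14]
Completion times:
  Job 1: burst=2, C=2
  Job 2: burst=6, C=8
  Job 3: burst=6, C=14
  Job 4: burst=14, C=28
Average completion = 52/4 = 13.0

13.0


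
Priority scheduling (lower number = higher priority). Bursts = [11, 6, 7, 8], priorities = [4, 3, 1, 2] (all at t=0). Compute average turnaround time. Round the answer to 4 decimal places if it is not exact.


Sort by priority (ascending = highest first):
Order: [(1, 7), (2, 8), (3, 6), (4, 11)]
Completion times:
  Priority 1, burst=7, C=7
  Priority 2, burst=8, C=15
  Priority 3, burst=6, C=21
  Priority 4, burst=11, C=32
Average turnaround = 75/4 = 18.75

18.75


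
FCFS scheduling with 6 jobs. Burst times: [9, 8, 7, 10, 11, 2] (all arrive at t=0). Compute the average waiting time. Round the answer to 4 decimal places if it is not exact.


FCFS order (as given): [9, 8, 7, 10, 11, 2]
Waiting times:
  Job 1: wait = 0
  Job 2: wait = 9
  Job 3: wait = 17
  Job 4: wait = 24
  Job 5: wait = 34
  Job 6: wait = 45
Sum of waiting times = 129
Average waiting time = 129/6 = 21.5

21.5


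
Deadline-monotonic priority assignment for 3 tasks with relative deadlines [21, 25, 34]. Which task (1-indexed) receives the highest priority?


Sort tasks by relative deadline (ascending):
  Task 1: deadline = 21
  Task 2: deadline = 25
  Task 3: deadline = 34
Priority order (highest first): [1, 2, 3]
Highest priority task = 1

1


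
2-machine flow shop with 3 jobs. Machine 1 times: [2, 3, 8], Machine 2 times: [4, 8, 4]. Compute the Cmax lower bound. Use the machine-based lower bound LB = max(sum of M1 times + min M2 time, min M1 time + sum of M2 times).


LB1 = sum(M1 times) + min(M2 times) = 13 + 4 = 17
LB2 = min(M1 times) + sum(M2 times) = 2 + 16 = 18
Lower bound = max(LB1, LB2) = max(17, 18) = 18

18


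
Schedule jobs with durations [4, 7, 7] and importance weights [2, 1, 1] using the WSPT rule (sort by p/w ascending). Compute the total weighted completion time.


Compute p/w ratios and sort ascending (WSPT): [(4, 2), (7, 1), (7, 1)]
Compute weighted completion times:
  Job (p=4,w=2): C=4, w*C=2*4=8
  Job (p=7,w=1): C=11, w*C=1*11=11
  Job (p=7,w=1): C=18, w*C=1*18=18
Total weighted completion time = 37

37


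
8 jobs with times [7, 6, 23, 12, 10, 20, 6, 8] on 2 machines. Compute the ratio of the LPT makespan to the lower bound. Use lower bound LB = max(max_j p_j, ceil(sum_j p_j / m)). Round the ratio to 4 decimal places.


LPT order: [23, 20, 12, 10, 8, 7, 6, 6]
Machine loads after assignment: [46, 46]
LPT makespan = 46
Lower bound = max(max_job, ceil(total/2)) = max(23, 46) = 46
Ratio = 46 / 46 = 1.0

1.0


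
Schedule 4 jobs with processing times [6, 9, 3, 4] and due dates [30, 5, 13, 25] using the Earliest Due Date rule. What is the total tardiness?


Sort by due date (EDD order): [(9, 5), (3, 13), (4, 25), (6, 30)]
Compute completion times and tardiness:
  Job 1: p=9, d=5, C=9, tardiness=max(0,9-5)=4
  Job 2: p=3, d=13, C=12, tardiness=max(0,12-13)=0
  Job 3: p=4, d=25, C=16, tardiness=max(0,16-25)=0
  Job 4: p=6, d=30, C=22, tardiness=max(0,22-30)=0
Total tardiness = 4

4


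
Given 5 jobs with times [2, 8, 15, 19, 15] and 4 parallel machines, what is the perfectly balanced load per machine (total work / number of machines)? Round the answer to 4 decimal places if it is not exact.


Total processing time = 2 + 8 + 15 + 19 + 15 = 59
Number of machines = 4
Ideal balanced load = 59 / 4 = 14.75

14.75


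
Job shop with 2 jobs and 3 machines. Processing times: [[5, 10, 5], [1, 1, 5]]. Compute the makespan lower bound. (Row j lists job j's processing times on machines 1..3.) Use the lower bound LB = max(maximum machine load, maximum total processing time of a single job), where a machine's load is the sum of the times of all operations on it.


Machine loads:
  Machine 1: 5 + 1 = 6
  Machine 2: 10 + 1 = 11
  Machine 3: 5 + 5 = 10
Max machine load = 11
Job totals:
  Job 1: 20
  Job 2: 7
Max job total = 20
Lower bound = max(11, 20) = 20

20


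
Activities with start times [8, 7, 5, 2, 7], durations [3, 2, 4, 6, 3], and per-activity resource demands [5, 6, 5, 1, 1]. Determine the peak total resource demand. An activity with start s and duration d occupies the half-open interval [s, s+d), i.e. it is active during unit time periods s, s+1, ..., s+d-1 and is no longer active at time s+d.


Each activity i is active on [start_i, start_i + duration_i).
Compute total resource usage per time slot:
  t=0: active resources = [], total = 0
  t=1: active resources = [], total = 0
  t=2: active resources = [1], total = 1
  t=3: active resources = [1], total = 1
  t=4: active resources = [1], total = 1
  t=5: active resources = [5, 1], total = 6
  t=6: active resources = [5, 1], total = 6
  t=7: active resources = [6, 5, 1, 1], total = 13
  t=8: active resources = [5, 6, 5, 1], total = 17
  t=9: active resources = [5, 1], total = 6
  t=10: active resources = [5], total = 5
Peak resource demand = 17

17


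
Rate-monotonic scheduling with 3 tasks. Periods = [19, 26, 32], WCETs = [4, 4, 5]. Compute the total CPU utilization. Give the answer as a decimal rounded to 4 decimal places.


Compute individual utilizations (exact fractions):
  Task 1: C/T = 4/19 (approx. 0.2105)
  Task 2: C/T = 4/26 = 2/13 (approx. 0.1538)
  Task 3: C/T = 5/32 (approx. 0.1563)
Total utilization U = 4/19 + 2/13 + 5/32 = 4115/7904
Rounded to 4 decimal places: U = 0.5206
RM (Liu & Layland) bound for 3 tasks = 0.779763; compare with U = 4115/7904 (approx. 0.520622)
U <= bound, so schedulable by RM sufficient condition.

0.5206


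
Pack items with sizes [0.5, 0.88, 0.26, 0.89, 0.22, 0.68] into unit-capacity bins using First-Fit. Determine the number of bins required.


Place items sequentially using First-Fit:
  Item 0.5 -> new Bin 1
  Item 0.88 -> new Bin 2
  Item 0.26 -> Bin 1 (now 0.76)
  Item 0.89 -> new Bin 3
  Item 0.22 -> Bin 1 (now 0.98)
  Item 0.68 -> new Bin 4
Total bins used = 4

4


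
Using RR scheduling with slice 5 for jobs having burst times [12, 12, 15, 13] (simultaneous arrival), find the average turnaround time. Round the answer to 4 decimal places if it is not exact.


Time quantum = 5
Execution trace:
  J1 runs 5 units, time = 5
  J2 runs 5 units, time = 10
  J3 runs 5 units, time = 15
  J4 runs 5 units, time = 20
  J1 runs 5 units, time = 25
  J2 runs 5 units, time = 30
  J3 runs 5 units, time = 35
  J4 runs 5 units, time = 40
  J1 runs 2 units, time = 42
  J2 runs 2 units, time = 44
  J3 runs 5 units, time = 49
  J4 runs 3 units, time = 52
Finish times: [42, 44, 49, 52]
Average turnaround = 187/4 = 46.75

46.75


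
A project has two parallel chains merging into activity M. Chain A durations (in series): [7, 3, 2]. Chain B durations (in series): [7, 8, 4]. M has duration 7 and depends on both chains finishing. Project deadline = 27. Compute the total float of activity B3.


Forward pass: ES(B3) = sum of predecessors on chain B = 15
EF = ES + duration = 15 + 4 = 19
Backward pass: LF(M) = deadline = 27; LS(M) = 27 - 7 = 20
LF(B3) = LS(M) - sum(successors on chain B) = 20 - 0 = 20
LS = LF - duration = 20 - 4 = 16
Total float = LS - ES = 16 - 15 = 1

1


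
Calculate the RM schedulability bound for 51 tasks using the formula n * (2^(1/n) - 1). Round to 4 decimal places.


Compute 2^(1/51) = 1.0136839003
Subtract 1: 1.0136839003 - 1 = 0.0136839003
Multiply by n: 51 * 0.0136839003 = 0.6978789153
Round to 4 dp: 0.6979

0.6979


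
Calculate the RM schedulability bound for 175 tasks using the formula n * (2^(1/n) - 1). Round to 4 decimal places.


Compute 2^(1/175) = 1.0039686955
Subtract 1: 1.0039686955 - 1 = 0.0039686955
Multiply by n: 175 * 0.0039686955 = 0.6945217125
Round to 4 dp: 0.6945

0.6945


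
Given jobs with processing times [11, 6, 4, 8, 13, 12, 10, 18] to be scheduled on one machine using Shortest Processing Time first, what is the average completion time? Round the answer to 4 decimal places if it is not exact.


Sort jobs by processing time (SPT order): [4, 6, 8, 10, 11, 12, 13, 18]
Compute completion times sequentially:
  Job 1: processing = 4, completes at 4
  Job 2: processing = 6, completes at 10
  Job 3: processing = 8, completes at 18
  Job 4: processing = 10, completes at 28
  Job 5: processing = 11, completes at 39
  Job 6: processing = 12, completes at 51
  Job 7: processing = 13, completes at 64
  Job 8: processing = 18, completes at 82
Sum of completion times = 296
Average completion time = 296/8 = 37.0

37.0


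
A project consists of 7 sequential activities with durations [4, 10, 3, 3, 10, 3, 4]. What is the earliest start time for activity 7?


Activity 7 starts after activities 1 through 6 complete.
Predecessor durations: [4, 10, 3, 3, 10, 3]
ES = 4 + 10 + 3 + 3 + 10 + 3 = 33

33


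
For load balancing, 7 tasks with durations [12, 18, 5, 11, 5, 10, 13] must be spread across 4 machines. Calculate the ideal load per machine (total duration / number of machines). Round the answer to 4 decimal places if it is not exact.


Total processing time = 12 + 18 + 5 + 11 + 5 + 10 + 13 = 74
Number of machines = 4
Ideal balanced load = 74 / 4 = 18.5

18.5


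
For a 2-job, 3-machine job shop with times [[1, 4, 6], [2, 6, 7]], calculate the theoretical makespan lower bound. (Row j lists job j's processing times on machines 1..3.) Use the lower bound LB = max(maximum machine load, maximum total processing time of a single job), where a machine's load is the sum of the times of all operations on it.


Machine loads:
  Machine 1: 1 + 2 = 3
  Machine 2: 4 + 6 = 10
  Machine 3: 6 + 7 = 13
Max machine load = 13
Job totals:
  Job 1: 11
  Job 2: 15
Max job total = 15
Lower bound = max(13, 15) = 15

15


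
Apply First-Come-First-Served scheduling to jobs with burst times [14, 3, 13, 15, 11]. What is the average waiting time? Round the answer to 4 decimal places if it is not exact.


FCFS order (as given): [14, 3, 13, 15, 11]
Waiting times:
  Job 1: wait = 0
  Job 2: wait = 14
  Job 3: wait = 17
  Job 4: wait = 30
  Job 5: wait = 45
Sum of waiting times = 106
Average waiting time = 106/5 = 21.2

21.2


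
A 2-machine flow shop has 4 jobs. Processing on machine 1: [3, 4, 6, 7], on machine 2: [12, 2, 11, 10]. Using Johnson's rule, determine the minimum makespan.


Apply Johnson's rule:
  Group 1 (a <= b): [(1, 3, 12), (3, 6, 11), (4, 7, 10)]
  Group 2 (a > b): [(2, 4, 2)]
Optimal job order: [1, 3, 4, 2]
Schedule:
  Job 1: M1 done at 3, M2 done at 15
  Job 3: M1 done at 9, M2 done at 26
  Job 4: M1 done at 16, M2 done at 36
  Job 2: M1 done at 20, M2 done at 38
Makespan = 38

38


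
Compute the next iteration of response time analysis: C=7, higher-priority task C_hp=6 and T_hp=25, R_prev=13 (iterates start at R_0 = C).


R_next = C + ceil(R_prev / T_hp) * C_hp
ceil(13 / 25) = ceil(0.52) = 1
Interference = 1 * 6 = 6
R_next = 7 + 6 = 13
R_next = R_prev, so the iteration has converged (response time = 13).

13


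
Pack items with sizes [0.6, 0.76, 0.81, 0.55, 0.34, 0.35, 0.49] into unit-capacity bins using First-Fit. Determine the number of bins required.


Place items sequentially using First-Fit:
  Item 0.6 -> new Bin 1
  Item 0.76 -> new Bin 2
  Item 0.81 -> new Bin 3
  Item 0.55 -> new Bin 4
  Item 0.34 -> Bin 1 (now 0.94)
  Item 0.35 -> Bin 4 (now 0.9)
  Item 0.49 -> new Bin 5
Total bins used = 5

5


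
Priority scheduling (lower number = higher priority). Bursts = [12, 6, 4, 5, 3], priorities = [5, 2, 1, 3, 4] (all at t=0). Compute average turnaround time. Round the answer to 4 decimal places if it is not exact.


Sort by priority (ascending = highest first):
Order: [(1, 4), (2, 6), (3, 5), (4, 3), (5, 12)]
Completion times:
  Priority 1, burst=4, C=4
  Priority 2, burst=6, C=10
  Priority 3, burst=5, C=15
  Priority 4, burst=3, C=18
  Priority 5, burst=12, C=30
Average turnaround = 77/5 = 15.4

15.4


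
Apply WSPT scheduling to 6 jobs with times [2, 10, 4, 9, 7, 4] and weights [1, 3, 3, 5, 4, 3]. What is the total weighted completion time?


Compute p/w ratios and sort ascending (WSPT): [(4, 3), (4, 3), (7, 4), (9, 5), (2, 1), (10, 3)]
Compute weighted completion times:
  Job (p=4,w=3): C=4, w*C=3*4=12
  Job (p=4,w=3): C=8, w*C=3*8=24
  Job (p=7,w=4): C=15, w*C=4*15=60
  Job (p=9,w=5): C=24, w*C=5*24=120
  Job (p=2,w=1): C=26, w*C=1*26=26
  Job (p=10,w=3): C=36, w*C=3*36=108
Total weighted completion time = 350

350


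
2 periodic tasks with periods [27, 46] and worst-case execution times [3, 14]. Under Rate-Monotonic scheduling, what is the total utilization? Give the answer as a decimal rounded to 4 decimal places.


Compute individual utilizations (exact fractions):
  Task 1: C/T = 3/27 = 1/9 (approx. 0.1111)
  Task 2: C/T = 14/46 = 7/23 (approx. 0.3043)
Total utilization U = 1/9 + 7/23 = 86/207
Rounded to 4 decimal places: U = 0.4155
RM (Liu & Layland) bound for 2 tasks = 0.828427; compare with U = 86/207 (approx. 0.415459)
U <= bound, so schedulable by RM sufficient condition.

0.4155


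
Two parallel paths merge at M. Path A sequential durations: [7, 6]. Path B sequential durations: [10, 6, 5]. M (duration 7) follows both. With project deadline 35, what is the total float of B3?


Forward pass: ES(B3) = sum of predecessors on chain B = 16
EF = ES + duration = 16 + 5 = 21
Backward pass: LF(M) = deadline = 35; LS(M) = 35 - 7 = 28
LF(B3) = LS(M) - sum(successors on chain B) = 28 - 0 = 28
LS = LF - duration = 28 - 5 = 23
Total float = LS - ES = 23 - 16 = 7

7


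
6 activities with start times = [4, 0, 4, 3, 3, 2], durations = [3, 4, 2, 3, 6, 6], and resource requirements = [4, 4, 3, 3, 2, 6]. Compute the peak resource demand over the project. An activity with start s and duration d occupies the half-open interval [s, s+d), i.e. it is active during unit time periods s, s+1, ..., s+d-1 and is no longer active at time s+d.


Each activity i is active on [start_i, start_i + duration_i).
Compute total resource usage per time slot:
  t=0: active resources = [4], total = 4
  t=1: active resources = [4], total = 4
  t=2: active resources = [4, 6], total = 10
  t=3: active resources = [4, 3, 2, 6], total = 15
  t=4: active resources = [4, 3, 3, 2, 6], total = 18
  t=5: active resources = [4, 3, 3, 2, 6], total = 18
  t=6: active resources = [4, 2, 6], total = 12
  t=7: active resources = [2, 6], total = 8
  t=8: active resources = [2], total = 2
Peak resource demand = 18

18


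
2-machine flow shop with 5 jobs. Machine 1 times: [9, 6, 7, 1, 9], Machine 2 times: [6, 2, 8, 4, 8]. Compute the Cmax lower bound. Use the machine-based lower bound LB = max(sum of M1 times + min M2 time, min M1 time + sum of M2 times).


LB1 = sum(M1 times) + min(M2 times) = 32 + 2 = 34
LB2 = min(M1 times) + sum(M2 times) = 1 + 28 = 29
Lower bound = max(LB1, LB2) = max(34, 29) = 34

34


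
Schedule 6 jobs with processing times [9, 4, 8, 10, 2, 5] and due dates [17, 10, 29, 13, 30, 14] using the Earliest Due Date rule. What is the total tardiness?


Sort by due date (EDD order): [(4, 10), (10, 13), (5, 14), (9, 17), (8, 29), (2, 30)]
Compute completion times and tardiness:
  Job 1: p=4, d=10, C=4, tardiness=max(0,4-10)=0
  Job 2: p=10, d=13, C=14, tardiness=max(0,14-13)=1
  Job 3: p=5, d=14, C=19, tardiness=max(0,19-14)=5
  Job 4: p=9, d=17, C=28, tardiness=max(0,28-17)=11
  Job 5: p=8, d=29, C=36, tardiness=max(0,36-29)=7
  Job 6: p=2, d=30, C=38, tardiness=max(0,38-30)=8
Total tardiness = 32

32


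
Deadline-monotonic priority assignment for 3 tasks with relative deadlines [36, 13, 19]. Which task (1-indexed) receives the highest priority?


Sort tasks by relative deadline (ascending):
  Task 2: deadline = 13
  Task 3: deadline = 19
  Task 1: deadline = 36
Priority order (highest first): [2, 3, 1]
Highest priority task = 2

2


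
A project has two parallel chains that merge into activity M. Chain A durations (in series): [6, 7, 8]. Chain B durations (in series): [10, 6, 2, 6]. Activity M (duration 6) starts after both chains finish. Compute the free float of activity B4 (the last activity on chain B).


ES(B4) = sum of predecessors on chain B = 18
EF(B4) = ES + duration = 18 + 6 = 24
Successor of B4 is M. ES(M) = max(sum(A), sum(B)) = max(21, 24) = 24
Free float = ES(successor) - EF(current) = 24 - 24 = 0

0


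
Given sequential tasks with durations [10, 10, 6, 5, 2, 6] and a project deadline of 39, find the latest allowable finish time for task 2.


LF(activity 2) = deadline - sum of successor durations
Successors: activities 3 through 6 with durations [6, 5, 2, 6]
Sum of successor durations = 19
LF = 39 - 19 = 20

20


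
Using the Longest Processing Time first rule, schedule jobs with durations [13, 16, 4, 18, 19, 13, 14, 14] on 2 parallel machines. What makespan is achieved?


Sort jobs in decreasing order (LPT): [19, 18, 16, 14, 14, 13, 13, 4]
Assign each job to the least loaded machine:
  Machine 1: jobs [19, 14, 14, 13], load = 60
  Machine 2: jobs [18, 16, 13, 4], load = 51
Makespan = max load = 60

60


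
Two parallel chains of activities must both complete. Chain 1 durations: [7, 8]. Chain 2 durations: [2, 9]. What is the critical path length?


Path A total = 7 + 8 = 15
Path B total = 2 + 9 = 11
Critical path = longest path = max(15, 11) = 15

15


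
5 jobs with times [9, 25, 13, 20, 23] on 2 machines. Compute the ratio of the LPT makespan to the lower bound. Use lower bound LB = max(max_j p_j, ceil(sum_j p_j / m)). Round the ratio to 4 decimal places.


LPT order: [25, 23, 20, 13, 9]
Machine loads after assignment: [47, 43]
LPT makespan = 47
Lower bound = max(max_job, ceil(total/2)) = max(25, 45) = 45
Ratio = 47 / 45 = 1.0444

1.0444


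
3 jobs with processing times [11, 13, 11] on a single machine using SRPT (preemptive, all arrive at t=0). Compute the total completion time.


Since all jobs arrive at t=0, SRPT equals SPT ordering.
SPT order: [11, 11, 13]
Completion times:
  Job 1: p=11, C=11
  Job 2: p=11, C=22
  Job 3: p=13, C=35
Total completion time = 11 + 22 + 35 = 68

68


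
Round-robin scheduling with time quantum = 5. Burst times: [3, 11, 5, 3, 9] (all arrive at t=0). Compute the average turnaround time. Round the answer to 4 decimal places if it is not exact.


Time quantum = 5
Execution trace:
  J1 runs 3 units, time = 3
  J2 runs 5 units, time = 8
  J3 runs 5 units, time = 13
  J4 runs 3 units, time = 16
  J5 runs 5 units, time = 21
  J2 runs 5 units, time = 26
  J5 runs 4 units, time = 30
  J2 runs 1 units, time = 31
Finish times: [3, 31, 13, 16, 30]
Average turnaround = 93/5 = 18.6

18.6


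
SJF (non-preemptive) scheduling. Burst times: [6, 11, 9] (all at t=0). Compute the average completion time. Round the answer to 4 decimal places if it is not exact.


SJF order (ascending): [6, 9, 11]
Completion times:
  Job 1: burst=6, C=6
  Job 2: burst=9, C=15
  Job 3: burst=11, C=26
Average completion = 47/3 = 15.6667

15.6667
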